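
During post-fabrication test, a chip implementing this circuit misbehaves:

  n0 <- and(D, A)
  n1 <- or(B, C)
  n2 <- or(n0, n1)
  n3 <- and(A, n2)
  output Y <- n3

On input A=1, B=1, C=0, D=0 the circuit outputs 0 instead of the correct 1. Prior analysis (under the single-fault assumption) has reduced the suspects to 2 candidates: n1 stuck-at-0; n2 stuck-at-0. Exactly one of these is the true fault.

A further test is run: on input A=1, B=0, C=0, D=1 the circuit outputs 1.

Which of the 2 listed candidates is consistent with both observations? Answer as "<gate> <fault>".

n1 stuck-at-0

Evaluate each candidate on input A=1, B=0, C=0, D=1:
  n1 stuck-at-0: n0=1, n1=0 [stuck-at-0], n2=1, n3=1 → 1 — matches
  n2 stuck-at-0: n0=1, n1=0, n2=0 [stuck-at-0], n3=0 → 0 — eliminated
Only n1 stuck-at-0 reproduces the observed 1.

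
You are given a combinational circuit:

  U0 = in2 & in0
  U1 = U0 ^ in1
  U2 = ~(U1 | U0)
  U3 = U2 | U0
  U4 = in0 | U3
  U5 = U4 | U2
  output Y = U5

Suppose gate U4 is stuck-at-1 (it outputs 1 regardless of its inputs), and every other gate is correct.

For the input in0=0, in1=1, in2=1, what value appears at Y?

Propagate with U4 forced: U0=0, U1=1, U2=0, U3=0, U4=1 [stuck-at-1], U5=1.
So Y = 1. (Without the fault it would be 0.)

1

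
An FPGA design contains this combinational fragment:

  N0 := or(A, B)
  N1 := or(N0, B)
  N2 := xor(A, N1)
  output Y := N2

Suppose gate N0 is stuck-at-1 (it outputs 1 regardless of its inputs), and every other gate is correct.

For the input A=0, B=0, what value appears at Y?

1

Propagate with N0 forced: N0=1 [stuck-at-1], N1=1, N2=1.
So Y = 1. (Without the fault it would be 0.)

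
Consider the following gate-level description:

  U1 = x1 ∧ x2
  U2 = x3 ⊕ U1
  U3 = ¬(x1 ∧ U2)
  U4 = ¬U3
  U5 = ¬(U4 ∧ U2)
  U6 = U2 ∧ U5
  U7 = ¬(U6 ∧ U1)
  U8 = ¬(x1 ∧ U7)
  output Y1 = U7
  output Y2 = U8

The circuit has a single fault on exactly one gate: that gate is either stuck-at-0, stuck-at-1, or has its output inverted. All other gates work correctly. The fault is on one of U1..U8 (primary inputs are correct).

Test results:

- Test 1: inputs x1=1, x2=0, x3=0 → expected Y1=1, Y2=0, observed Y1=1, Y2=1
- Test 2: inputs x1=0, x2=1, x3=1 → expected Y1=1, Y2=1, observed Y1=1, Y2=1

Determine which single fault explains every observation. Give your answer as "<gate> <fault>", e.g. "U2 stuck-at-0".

U8 stuck-at-1

Fault-free values for test 1 (x1=1, x2=0, x3=0): U1=0, U2=0, U3=1, U4=0, U5=1, U6=0, U7=1, U8=0, giving Y1=1, Y2=0. Observed Y1=1, Y2=1.
Test 1: faults giving observed Y1=1, Y2=1 are {U8 stuck-at-1, U8 inverted output}.
Test 2 (x1=0, x2=1, x3=1): fault-free U1=0, U2=1, U3=1, U4=0, U5=1, U6=1, U7=1, U8=1 → Y1=1, Y2=1; observed Y1=1, Y2=1. Eliminates U8 inverted output.
Only U8 stuck-at-1 is consistent with every test.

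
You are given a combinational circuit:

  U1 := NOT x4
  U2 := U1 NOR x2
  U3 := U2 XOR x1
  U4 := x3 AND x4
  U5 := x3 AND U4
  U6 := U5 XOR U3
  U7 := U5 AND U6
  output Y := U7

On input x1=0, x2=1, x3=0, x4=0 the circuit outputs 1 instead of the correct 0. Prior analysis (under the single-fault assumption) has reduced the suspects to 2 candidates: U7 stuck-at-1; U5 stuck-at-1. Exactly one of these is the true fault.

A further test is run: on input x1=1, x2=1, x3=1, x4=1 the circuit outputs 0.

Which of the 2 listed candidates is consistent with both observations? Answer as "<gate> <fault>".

Evaluate each candidate on input x1=1, x2=1, x3=1, x4=1:
  U7 stuck-at-1: U1=0, U2=0, U3=1, U4=1, U5=1, U6=0, U7=1 [stuck-at-1] → 1 — eliminated
  U5 stuck-at-1: U1=0, U2=0, U3=1, U4=1, U5=1 [stuck-at-1], U6=0, U7=0 → 0 — matches
Only U5 stuck-at-1 reproduces the observed 0.

U5 stuck-at-1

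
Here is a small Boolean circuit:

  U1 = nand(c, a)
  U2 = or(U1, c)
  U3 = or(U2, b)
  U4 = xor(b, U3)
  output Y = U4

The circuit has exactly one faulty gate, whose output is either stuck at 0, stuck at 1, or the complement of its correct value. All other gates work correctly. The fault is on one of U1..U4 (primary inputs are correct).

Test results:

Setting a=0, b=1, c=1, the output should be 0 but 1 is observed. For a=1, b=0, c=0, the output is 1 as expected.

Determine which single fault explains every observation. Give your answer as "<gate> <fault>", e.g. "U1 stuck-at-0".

U4 stuck-at-1

Fault-free values for test 1 (a=0, b=1, c=1): U1=1, U2=1, U3=1, U4=0, giving Y=0. Observed 1.
Test 1: faults giving observed 1 are {U3 stuck-at-0, U3 inverted output, U4 stuck-at-1, U4 inverted output}.
Test 2 (a=1, b=0, c=0): fault-free U1=1, U2=1, U3=1, U4=1 → 1; observed 1. Eliminates U3 stuck-at-0, U3 inverted output, U4 inverted output.
Only U4 stuck-at-1 is consistent with every test.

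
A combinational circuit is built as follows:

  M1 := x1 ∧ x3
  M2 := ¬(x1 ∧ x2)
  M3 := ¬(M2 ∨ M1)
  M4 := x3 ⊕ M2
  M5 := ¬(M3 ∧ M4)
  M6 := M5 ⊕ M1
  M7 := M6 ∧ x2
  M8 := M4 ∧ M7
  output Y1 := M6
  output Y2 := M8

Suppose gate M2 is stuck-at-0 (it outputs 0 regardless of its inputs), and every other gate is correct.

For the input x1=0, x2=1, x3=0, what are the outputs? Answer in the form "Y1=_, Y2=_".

Y1=1, Y2=0

Propagate with M2 forced: M1=0, M2=0 [stuck-at-0], M3=1, M4=0, M5=1, M6=1, M7=1, M8=0.
So the outputs are Y1=1, Y2=0. (Without the fault they would be Y1=1, Y2=1.)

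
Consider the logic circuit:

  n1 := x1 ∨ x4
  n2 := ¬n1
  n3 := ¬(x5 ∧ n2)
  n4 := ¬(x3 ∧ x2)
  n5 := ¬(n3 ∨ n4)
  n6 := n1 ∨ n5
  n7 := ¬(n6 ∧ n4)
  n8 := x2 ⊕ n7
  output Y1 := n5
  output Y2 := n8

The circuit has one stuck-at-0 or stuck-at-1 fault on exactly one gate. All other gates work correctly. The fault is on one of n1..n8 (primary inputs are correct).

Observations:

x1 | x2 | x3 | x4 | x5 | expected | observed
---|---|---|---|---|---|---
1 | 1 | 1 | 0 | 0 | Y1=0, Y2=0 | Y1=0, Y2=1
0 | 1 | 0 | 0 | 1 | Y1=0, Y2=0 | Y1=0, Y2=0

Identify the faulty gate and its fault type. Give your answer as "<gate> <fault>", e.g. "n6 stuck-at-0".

n4 stuck-at-1

Fault-free values for test 1 (x1=1, x2=1, x3=1, x4=0, x5=0): n1=1, n2=0, n3=1, n4=0, n5=0, n6=1, n7=1, n8=0, giving Y1=0, Y2=0. Observed Y1=0, Y2=1.
Test 1: faults giving observed Y1=0, Y2=1 are {n4 stuck-at-1, n7 stuck-at-0, n8 stuck-at-1}.
Test 2 (x1=0, x2=1, x3=0, x4=0, x5=1): fault-free n1=0, n2=1, n3=0, n4=1, n5=0, n6=0, n7=1, n8=0 → Y1=0, Y2=0; observed Y1=0, Y2=0. Eliminates n7 stuck-at-0, n8 stuck-at-1.
Only n4 stuck-at-1 is consistent with every test.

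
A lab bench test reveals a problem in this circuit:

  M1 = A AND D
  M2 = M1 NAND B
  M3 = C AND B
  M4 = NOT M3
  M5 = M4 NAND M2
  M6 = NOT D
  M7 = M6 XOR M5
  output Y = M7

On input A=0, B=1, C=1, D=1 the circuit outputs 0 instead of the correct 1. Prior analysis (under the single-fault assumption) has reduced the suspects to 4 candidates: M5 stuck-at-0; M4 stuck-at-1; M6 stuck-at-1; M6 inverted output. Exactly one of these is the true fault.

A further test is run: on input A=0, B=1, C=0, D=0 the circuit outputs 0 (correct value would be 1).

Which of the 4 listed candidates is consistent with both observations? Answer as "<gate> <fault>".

Evaluate each candidate on input A=0, B=1, C=0, D=0:
  M5 stuck-at-0: M1=0, M2=1, M3=0, M4=1, M5=0 [stuck-at-0], M6=1, M7=1 → 1 — eliminated
  M4 stuck-at-1: M1=0, M2=1, M3=0, M4=1 [stuck-at-1], M5=0, M6=1, M7=1 → 1 — eliminated
  M6 stuck-at-1: M1=0, M2=1, M3=0, M4=1, M5=0, M6=1 [stuck-at-1], M7=1 → 1 — eliminated
  M6 inverted output: M1=0, M2=1, M3=0, M4=1, M5=0, M6=0 [inverted output], M7=0 → 0 — matches
Only M6 inverted output reproduces the observed 0.

M6 inverted output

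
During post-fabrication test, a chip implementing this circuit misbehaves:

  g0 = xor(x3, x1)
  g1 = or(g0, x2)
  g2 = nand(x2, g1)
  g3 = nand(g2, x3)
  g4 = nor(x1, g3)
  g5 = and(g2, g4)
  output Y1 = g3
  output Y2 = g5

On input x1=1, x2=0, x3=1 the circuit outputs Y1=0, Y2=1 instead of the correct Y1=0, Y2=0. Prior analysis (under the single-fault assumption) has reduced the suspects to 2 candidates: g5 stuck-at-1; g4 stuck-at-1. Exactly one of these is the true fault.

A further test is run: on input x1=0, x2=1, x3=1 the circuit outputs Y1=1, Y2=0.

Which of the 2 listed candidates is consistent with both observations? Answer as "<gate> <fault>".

g4 stuck-at-1

Evaluate each candidate on input x1=0, x2=1, x3=1:
  g5 stuck-at-1: g0=1, g1=1, g2=0, g3=1, g4=0, g5=1 [stuck-at-1] → Y1=1, Y2=1 — eliminated
  g4 stuck-at-1: g0=1, g1=1, g2=0, g3=1, g4=1 [stuck-at-1], g5=0 → Y1=1, Y2=0 — matches
Only g4 stuck-at-1 reproduces the observed Y1=1, Y2=0.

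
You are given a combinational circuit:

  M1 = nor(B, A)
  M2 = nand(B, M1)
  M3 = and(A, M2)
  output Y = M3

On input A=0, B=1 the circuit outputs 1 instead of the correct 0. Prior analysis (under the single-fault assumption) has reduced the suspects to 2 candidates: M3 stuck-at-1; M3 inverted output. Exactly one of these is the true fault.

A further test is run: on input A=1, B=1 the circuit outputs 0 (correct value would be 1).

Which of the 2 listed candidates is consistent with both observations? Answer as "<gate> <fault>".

Evaluate each candidate on input A=1, B=1:
  M3 stuck-at-1: M1=0, M2=1, M3=1 [stuck-at-1] → 1 — eliminated
  M3 inverted output: M1=0, M2=1, M3=0 [inverted output] → 0 — matches
Only M3 inverted output reproduces the observed 0.

M3 inverted output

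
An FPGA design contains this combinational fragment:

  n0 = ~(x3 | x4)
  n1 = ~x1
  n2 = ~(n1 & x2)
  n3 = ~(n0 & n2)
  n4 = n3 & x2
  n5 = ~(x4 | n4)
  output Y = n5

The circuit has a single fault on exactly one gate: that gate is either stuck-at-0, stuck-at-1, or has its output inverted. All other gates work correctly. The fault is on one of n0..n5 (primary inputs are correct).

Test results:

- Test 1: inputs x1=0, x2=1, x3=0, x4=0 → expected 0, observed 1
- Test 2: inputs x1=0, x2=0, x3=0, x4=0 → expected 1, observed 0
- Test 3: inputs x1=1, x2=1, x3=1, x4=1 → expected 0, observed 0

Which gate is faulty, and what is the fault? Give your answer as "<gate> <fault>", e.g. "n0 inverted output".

n4 inverted output

Fault-free values for test 1 (x1=0, x2=1, x3=0, x4=0): n0=1, n1=1, n2=0, n3=1, n4=1, n5=0, giving Y=0. Observed 1.
Test 1: faults giving observed 1 are {n1 stuck-at-0, n1 inverted output, n2 stuck-at-1, n2 inverted output, n3 stuck-at-0, n3 inverted output, n4 stuck-at-0, n4 inverted output, n5 stuck-at-1, n5 inverted output}.
Test 2 (x1=0, x2=0, x3=0, x4=0): fault-free n0=1, n1=1, n2=1, n3=0, n4=0, n5=1 → 1; observed 0. Eliminates n1 stuck-at-0, n1 inverted output, n2 stuck-at-1, n2 inverted output, n3 stuck-at-0, n3 inverted output, n4 stuck-at-0, n5 stuck-at-1.
Test 3 (x1=1, x2=1, x3=1, x4=1): fault-free n0=0, n1=0, n2=1, n3=1, n4=1, n5=0 → 0; observed 0. Eliminates n5 inverted output.
Only n4 inverted output is consistent with every test.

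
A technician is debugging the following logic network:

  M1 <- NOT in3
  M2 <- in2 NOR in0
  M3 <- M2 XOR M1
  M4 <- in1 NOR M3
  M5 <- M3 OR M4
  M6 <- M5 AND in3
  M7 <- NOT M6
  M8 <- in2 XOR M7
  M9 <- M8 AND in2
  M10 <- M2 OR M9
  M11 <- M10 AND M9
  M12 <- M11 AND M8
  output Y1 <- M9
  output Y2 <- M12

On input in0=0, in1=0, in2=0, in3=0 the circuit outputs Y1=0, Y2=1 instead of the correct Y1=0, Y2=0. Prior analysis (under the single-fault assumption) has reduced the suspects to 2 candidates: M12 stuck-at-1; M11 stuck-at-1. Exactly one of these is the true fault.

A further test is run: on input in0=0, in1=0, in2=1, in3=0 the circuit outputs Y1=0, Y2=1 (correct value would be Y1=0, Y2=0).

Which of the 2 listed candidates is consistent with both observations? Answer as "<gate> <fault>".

Evaluate each candidate on input in0=0, in1=0, in2=1, in3=0:
  M12 stuck-at-1: M1=1, M2=0, M3=1, M4=0, M5=1, M6=0, M7=1, M8=0, M9=0, M10=0, M11=0, M12=1 [stuck-at-1] → Y1=0, Y2=1 — matches
  M11 stuck-at-1: M1=1, M2=0, M3=1, M4=0, M5=1, M6=0, M7=1, M8=0, M9=0, M10=0, M11=1 [stuck-at-1], M12=0 → Y1=0, Y2=0 — eliminated
Only M12 stuck-at-1 reproduces the observed Y1=0, Y2=1.

M12 stuck-at-1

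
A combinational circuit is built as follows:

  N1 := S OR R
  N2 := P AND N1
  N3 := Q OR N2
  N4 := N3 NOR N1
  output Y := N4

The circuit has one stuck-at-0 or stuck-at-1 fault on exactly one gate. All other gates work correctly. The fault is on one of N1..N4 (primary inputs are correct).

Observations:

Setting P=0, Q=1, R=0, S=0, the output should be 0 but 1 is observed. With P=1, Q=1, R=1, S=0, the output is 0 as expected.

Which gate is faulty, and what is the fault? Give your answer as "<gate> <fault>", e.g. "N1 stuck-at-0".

Fault-free values for test 1 (P=0, Q=1, R=0, S=0): N1=0, N2=0, N3=1, N4=0, giving Y=0. Observed 1.
Test 1: faults giving observed 1 are {N3 stuck-at-0, N4 stuck-at-1}.
Test 2 (P=1, Q=1, R=1, S=0): fault-free N1=1, N2=1, N3=1, N4=0 → 0; observed 0. Eliminates N4 stuck-at-1.
Only N3 stuck-at-0 is consistent with every test.

N3 stuck-at-0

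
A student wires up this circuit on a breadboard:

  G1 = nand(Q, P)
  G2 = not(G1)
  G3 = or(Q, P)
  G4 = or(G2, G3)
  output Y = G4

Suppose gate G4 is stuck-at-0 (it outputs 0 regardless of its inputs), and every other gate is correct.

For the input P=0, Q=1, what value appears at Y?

0

Propagate with G4 forced: G1=1, G2=0, G3=1, G4=0 [stuck-at-0].
So Y = 0. (Without the fault it would be 1.)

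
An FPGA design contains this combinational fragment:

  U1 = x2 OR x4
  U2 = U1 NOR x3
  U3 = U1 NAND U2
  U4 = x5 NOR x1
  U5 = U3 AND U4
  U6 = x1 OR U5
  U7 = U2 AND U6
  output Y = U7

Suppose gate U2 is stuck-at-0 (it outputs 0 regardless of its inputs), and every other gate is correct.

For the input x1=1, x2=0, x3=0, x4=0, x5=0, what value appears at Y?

0

Propagate with U2 forced: U1=0, U2=0 [stuck-at-0], U3=1, U4=0, U5=0, U6=1, U7=0.
So Y = 0. (Without the fault it would be 1.)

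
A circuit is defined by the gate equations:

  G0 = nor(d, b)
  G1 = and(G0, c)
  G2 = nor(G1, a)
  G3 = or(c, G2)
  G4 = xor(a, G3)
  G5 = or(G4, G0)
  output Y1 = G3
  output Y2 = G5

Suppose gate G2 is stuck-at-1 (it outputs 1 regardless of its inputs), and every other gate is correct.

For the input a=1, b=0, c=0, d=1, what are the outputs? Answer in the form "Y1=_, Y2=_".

Propagate with G2 forced: G0=0, G1=0, G2=1 [stuck-at-1], G3=1, G4=0, G5=0.
So the outputs are Y1=1, Y2=0. (Without the fault they would be Y1=0, Y2=1.)

Y1=1, Y2=0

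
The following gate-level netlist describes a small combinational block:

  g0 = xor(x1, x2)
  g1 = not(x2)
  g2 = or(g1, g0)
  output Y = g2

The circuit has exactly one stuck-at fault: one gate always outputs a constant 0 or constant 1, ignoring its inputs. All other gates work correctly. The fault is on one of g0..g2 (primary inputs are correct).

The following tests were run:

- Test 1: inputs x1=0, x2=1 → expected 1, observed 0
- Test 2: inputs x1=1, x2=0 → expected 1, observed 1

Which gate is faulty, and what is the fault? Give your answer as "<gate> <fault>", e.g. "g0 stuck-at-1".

g0 stuck-at-0

Fault-free values for test 1 (x1=0, x2=1): g0=1, g1=0, g2=1, giving Y=1. Observed 0.
Test 1: faults giving observed 0 are {g0 stuck-at-0, g2 stuck-at-0}.
Test 2 (x1=1, x2=0): fault-free g0=1, g1=1, g2=1 → 1; observed 1. Eliminates g2 stuck-at-0.
Only g0 stuck-at-0 is consistent with every test.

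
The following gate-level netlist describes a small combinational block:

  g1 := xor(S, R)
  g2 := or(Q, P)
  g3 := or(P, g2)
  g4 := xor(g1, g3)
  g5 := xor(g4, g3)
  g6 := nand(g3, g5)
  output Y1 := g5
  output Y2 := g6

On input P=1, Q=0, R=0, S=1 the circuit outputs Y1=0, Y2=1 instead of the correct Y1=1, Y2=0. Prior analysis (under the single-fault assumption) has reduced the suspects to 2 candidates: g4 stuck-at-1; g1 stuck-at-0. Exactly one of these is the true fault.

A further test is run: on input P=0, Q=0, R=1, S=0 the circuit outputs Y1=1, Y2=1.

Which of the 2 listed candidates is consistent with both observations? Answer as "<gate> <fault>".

g4 stuck-at-1

Evaluate each candidate on input P=0, Q=0, R=1, S=0:
  g4 stuck-at-1: g1=1, g2=0, g3=0, g4=1 [stuck-at-1], g5=1, g6=1 → Y1=1, Y2=1 — matches
  g1 stuck-at-0: g1=0 [stuck-at-0], g2=0, g3=0, g4=0, g5=0, g6=1 → Y1=0, Y2=1 — eliminated
Only g4 stuck-at-1 reproduces the observed Y1=1, Y2=1.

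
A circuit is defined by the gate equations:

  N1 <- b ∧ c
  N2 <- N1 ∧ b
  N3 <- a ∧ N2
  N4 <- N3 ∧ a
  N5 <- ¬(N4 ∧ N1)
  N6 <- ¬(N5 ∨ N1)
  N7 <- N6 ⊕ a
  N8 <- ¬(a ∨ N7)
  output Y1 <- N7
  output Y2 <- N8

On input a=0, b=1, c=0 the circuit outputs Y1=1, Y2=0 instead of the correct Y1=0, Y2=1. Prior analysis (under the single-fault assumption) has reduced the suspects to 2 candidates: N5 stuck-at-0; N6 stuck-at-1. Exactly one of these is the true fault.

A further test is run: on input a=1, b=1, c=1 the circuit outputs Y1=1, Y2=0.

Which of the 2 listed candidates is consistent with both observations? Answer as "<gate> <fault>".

Evaluate each candidate on input a=1, b=1, c=1:
  N5 stuck-at-0: N1=1, N2=1, N3=1, N4=1, N5=0 [stuck-at-0], N6=0, N7=1, N8=0 → Y1=1, Y2=0 — matches
  N6 stuck-at-1: N1=1, N2=1, N3=1, N4=1, N5=0, N6=1 [stuck-at-1], N7=0, N8=0 → Y1=0, Y2=0 — eliminated
Only N5 stuck-at-0 reproduces the observed Y1=1, Y2=0.

N5 stuck-at-0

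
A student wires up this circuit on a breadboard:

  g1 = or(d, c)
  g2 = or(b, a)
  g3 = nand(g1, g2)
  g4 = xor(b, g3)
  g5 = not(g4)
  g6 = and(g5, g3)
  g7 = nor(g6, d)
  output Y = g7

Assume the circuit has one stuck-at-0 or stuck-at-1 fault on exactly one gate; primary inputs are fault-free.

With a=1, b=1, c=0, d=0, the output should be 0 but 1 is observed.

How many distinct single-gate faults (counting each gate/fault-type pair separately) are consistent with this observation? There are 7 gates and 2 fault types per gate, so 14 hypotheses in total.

Fault-free: g1=0, g2=1, g3=1, g4=0, g5=1, g6=1, g7=0 → 0. Observed 1.
  g1 stuck-at-0: output 0 ✗
  g1 stuck-at-1: output 1 ✓
  g2 stuck-at-0: output 0 ✗
  g2 stuck-at-1: output 0 ✗
  g3 stuck-at-0: output 1 ✓
  g3 stuck-at-1: output 0 ✗
  g4 stuck-at-0: output 0 ✗
  g4 stuck-at-1: output 1 ✓
  g5 stuck-at-0: output 1 ✓
  g5 stuck-at-1: output 0 ✗
  g6 stuck-at-0: output 1 ✓
  g6 stuck-at-1: output 0 ✗
  g7 stuck-at-0: output 0 ✗
  g7 stuck-at-1: output 1 ✓
Consistent faults: {g1 stuck-at-1, g3 stuck-at-0, g4 stuck-at-1, g5 stuck-at-0, g6 stuck-at-0, g7 stuck-at-1} — 6 in all.

6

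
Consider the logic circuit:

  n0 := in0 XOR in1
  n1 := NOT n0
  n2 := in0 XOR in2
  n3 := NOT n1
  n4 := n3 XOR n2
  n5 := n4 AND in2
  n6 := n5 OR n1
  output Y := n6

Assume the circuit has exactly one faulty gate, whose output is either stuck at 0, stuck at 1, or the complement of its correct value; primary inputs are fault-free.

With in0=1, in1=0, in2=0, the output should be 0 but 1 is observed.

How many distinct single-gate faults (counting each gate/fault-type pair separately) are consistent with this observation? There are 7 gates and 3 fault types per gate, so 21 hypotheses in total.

8

Fault-free: n0=1, n1=0, n2=1, n3=1, n4=0, n5=0, n6=0 → 0. Observed 1.
  n0: stuck-at-0, inverted output ✓; others ✗
  n1: stuck-at-1, inverted output ✓; others ✗
  n2: none of the 3 fault types match ✗
  n3: none of the 3 fault types match ✗
  n4: none of the 3 fault types match ✗
  n5: stuck-at-1, inverted output ✓; others ✗
  n6: stuck-at-1, inverted output ✓; others ✗
Consistent faults: {n0 stuck-at-0, n0 inverted output, n1 stuck-at-1, n1 inverted output, n5 stuck-at-1, n5 inverted output, n6 stuck-at-1, n6 inverted output} — 8 in all.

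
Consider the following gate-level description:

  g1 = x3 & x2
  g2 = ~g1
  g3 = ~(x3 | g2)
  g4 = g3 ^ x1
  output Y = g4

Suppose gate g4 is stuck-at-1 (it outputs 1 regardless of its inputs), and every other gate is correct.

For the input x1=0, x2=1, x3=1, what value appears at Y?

Propagate with g4 forced: g1=1, g2=0, g3=0, g4=1 [stuck-at-1].
So Y = 1. (Without the fault it would be 0.)

1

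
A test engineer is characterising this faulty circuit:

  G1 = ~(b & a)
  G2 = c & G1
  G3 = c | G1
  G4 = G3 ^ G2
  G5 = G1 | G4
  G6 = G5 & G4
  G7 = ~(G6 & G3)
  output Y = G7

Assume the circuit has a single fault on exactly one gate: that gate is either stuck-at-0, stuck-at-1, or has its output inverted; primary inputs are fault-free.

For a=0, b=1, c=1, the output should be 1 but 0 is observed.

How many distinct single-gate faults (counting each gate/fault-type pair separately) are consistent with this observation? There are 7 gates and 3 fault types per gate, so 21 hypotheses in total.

Fault-free: G1=1, G2=1, G3=1, G4=0, G5=1, G6=0, G7=1 → 1. Observed 0.
  G1: stuck-at-0, inverted output ✓; others ✗
  G2: stuck-at-0, inverted output ✓; others ✗
  G3: none of the 3 fault types match ✗
  G4: stuck-at-1, inverted output ✓; others ✗
  G5: none of the 3 fault types match ✗
  G6: stuck-at-1, inverted output ✓; others ✗
  G7: stuck-at-0, inverted output ✓; others ✗
Consistent faults: {G1 stuck-at-0, G1 inverted output, G2 stuck-at-0, G2 inverted output, G4 stuck-at-1, G4 inverted output, G6 stuck-at-1, G6 inverted output, G7 stuck-at-0, G7 inverted output} — 10 in all.

10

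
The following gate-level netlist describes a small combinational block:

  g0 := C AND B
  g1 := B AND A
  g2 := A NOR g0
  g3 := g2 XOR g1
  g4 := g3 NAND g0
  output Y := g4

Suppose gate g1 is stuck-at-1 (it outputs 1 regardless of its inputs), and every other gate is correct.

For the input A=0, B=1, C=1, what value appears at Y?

Propagate with g1 forced: g0=1, g1=1 [stuck-at-1], g2=0, g3=1, g4=0.
So Y = 0. (Without the fault it would be 1.)

0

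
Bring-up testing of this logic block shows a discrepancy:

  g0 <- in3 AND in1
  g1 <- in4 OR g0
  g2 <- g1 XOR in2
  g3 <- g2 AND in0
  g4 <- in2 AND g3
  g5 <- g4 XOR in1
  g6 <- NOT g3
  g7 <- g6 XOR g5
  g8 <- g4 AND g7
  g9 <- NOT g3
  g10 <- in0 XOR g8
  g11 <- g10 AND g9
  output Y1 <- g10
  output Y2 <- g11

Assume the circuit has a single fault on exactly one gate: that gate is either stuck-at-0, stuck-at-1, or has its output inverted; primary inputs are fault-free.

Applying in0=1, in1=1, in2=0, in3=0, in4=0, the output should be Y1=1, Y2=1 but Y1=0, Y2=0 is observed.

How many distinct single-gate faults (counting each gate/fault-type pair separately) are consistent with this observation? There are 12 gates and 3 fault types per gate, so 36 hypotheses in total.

6

Fault-free: g0=0, g1=0, g2=0, g3=0, g4=0, g5=1, g6=1, g7=0, g8=0, g9=1, g10=1, g11=1 → Y1=1, Y2=1. Observed Y1=0, Y2=0.
  g0: none of the 3 fault types match ✗
  g1: none of the 3 fault types match ✗
  g2: none of the 3 fault types match ✗
  g3: none of the 3 fault types match ✗
  g4: stuck-at-1, inverted output ✓; others ✗
  g5: none of the 3 fault types match ✗
  g6: none of the 3 fault types match ✗
  g7: none of the 3 fault types match ✗
  g8: stuck-at-1, inverted output ✓; others ✗
  g9: none of the 3 fault types match ✗
  g10: stuck-at-0, inverted output ✓; others ✗
  g11: none of the 3 fault types match ✗
Consistent faults: {g4 stuck-at-1, g4 inverted output, g8 stuck-at-1, g8 inverted output, g10 stuck-at-0, g10 inverted output} — 6 in all.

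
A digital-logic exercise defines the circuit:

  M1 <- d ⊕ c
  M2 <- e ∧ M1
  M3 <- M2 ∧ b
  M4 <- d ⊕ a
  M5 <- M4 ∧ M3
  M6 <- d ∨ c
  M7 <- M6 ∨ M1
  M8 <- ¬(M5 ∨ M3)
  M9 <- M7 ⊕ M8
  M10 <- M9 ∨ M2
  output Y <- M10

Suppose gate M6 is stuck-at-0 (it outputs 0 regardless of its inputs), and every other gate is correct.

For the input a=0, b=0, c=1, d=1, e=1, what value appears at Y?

1

Propagate with M6 forced: M1=0, M2=0, M3=0, M4=1, M5=0, M6=0 [stuck-at-0], M7=0, M8=1, M9=1, M10=1.
So Y = 1. (Without the fault it would be 0.)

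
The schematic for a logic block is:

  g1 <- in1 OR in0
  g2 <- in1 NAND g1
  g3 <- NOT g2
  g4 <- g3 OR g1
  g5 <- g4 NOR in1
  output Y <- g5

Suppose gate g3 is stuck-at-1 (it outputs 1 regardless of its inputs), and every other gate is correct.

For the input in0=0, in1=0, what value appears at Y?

Propagate with g3 forced: g1=0, g2=1, g3=1 [stuck-at-1], g4=1, g5=0.
So Y = 0. (Without the fault it would be 1.)

0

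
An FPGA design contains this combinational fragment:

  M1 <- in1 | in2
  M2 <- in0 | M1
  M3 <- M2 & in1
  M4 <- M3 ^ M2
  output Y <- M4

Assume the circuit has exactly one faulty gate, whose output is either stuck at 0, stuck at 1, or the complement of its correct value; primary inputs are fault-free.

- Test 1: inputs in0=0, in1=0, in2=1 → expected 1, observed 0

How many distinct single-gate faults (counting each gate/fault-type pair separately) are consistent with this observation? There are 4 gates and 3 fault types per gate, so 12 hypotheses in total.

8

Fault-free: M1=1, M2=1, M3=0, M4=1 → 1. Observed 0.
  M1 stuck-at-0: output 0 ✓
  M1 stuck-at-1: output 1 ✗
  M1 inverted output: output 0 ✓
  M2 stuck-at-0: output 0 ✓
  M2 stuck-at-1: output 1 ✗
  M2 inverted output: output 0 ✓
  M3 stuck-at-0: output 1 ✗
  M3 stuck-at-1: output 0 ✓
  M3 inverted output: output 0 ✓
  M4 stuck-at-0: output 0 ✓
  M4 stuck-at-1: output 1 ✗
  M4 inverted output: output 0 ✓
Consistent faults: {M1 stuck-at-0, M1 inverted output, M2 stuck-at-0, M2 inverted output, M3 stuck-at-1, M3 inverted output, M4 stuck-at-0, M4 inverted output} — 8 in all.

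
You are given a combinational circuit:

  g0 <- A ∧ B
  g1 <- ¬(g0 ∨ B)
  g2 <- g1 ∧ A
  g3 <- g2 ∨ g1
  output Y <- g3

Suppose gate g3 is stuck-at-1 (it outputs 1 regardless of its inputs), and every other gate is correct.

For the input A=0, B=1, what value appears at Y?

1

Propagate with g3 forced: g0=0, g1=0, g2=0, g3=1 [stuck-at-1].
So Y = 1. (Without the fault it would be 0.)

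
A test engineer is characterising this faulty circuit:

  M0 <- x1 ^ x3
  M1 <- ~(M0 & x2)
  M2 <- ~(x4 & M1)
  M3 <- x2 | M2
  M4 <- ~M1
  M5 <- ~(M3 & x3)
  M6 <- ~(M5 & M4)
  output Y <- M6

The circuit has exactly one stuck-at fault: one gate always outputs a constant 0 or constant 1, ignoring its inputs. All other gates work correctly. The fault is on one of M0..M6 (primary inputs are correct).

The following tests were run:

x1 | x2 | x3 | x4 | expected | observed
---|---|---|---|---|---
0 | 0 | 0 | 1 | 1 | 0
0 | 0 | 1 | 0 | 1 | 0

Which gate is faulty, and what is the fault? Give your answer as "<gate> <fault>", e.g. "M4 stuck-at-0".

Fault-free values for test 1 (x1=0, x2=0, x3=0, x4=1): M0=0, M1=1, M2=0, M3=0, M4=0, M5=1, M6=1, giving Y=1. Observed 0.
Test 1: faults giving observed 0 are {M1 stuck-at-0, M4 stuck-at-1, M6 stuck-at-0}.
Test 2 (x1=0, x2=0, x3=1, x4=0): fault-free M0=1, M1=1, M2=1, M3=1, M4=0, M5=0, M6=1 → 1; observed 0. Eliminates M1 stuck-at-0, M4 stuck-at-1.
Only M6 stuck-at-0 is consistent with every test.

M6 stuck-at-0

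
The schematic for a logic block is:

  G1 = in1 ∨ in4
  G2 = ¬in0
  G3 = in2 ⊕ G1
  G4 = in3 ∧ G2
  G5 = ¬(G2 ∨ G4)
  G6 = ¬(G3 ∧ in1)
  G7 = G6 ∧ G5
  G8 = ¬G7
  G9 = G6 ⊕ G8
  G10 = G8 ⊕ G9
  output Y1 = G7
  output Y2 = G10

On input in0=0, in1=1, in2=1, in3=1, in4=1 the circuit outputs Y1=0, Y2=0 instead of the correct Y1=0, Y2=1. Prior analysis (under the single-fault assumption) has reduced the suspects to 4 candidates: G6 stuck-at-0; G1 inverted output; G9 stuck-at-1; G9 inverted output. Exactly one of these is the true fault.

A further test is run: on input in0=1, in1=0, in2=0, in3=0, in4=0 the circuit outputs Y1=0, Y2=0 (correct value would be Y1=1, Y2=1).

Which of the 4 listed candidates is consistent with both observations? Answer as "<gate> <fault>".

G6 stuck-at-0

Evaluate each candidate on input in0=1, in1=0, in2=0, in3=0, in4=0:
  G6 stuck-at-0: G1=0, G2=0, G3=0, G4=0, G5=1, G6=0 [stuck-at-0], G7=0, G8=1, G9=1, G10=0 → Y1=0, Y2=0 — matches
  G1 inverted output: G1=1 [inverted output], G2=0, G3=1, G4=0, G5=1, G6=1, G7=1, G8=0, G9=1, G10=1 → Y1=1, Y2=1 — eliminated
  G9 stuck-at-1: G1=0, G2=0, G3=0, G4=0, G5=1, G6=1, G7=1, G8=0, G9=1 [stuck-at-1], G10=1 → Y1=1, Y2=1 — eliminated
  G9 inverted output: G1=0, G2=0, G3=0, G4=0, G5=1, G6=1, G7=1, G8=0, G9=0 [inverted output], G10=0 → Y1=1, Y2=0 — eliminated
Only G6 stuck-at-0 reproduces the observed Y1=0, Y2=0.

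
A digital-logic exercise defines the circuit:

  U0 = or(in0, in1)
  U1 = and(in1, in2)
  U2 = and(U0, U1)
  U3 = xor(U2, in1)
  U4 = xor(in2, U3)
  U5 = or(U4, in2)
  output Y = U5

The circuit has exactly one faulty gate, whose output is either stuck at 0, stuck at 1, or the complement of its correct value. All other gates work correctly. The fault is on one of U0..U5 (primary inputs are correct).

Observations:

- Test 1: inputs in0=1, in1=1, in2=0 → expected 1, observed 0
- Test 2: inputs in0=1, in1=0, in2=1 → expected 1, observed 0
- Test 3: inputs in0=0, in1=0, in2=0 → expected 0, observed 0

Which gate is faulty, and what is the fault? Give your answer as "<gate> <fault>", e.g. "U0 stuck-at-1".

Fault-free values for test 1 (in0=1, in1=1, in2=0): U0=1, U1=0, U2=0, U3=1, U4=1, U5=1, giving Y=1. Observed 0.
Test 1: faults giving observed 0 are {U1 stuck-at-1, U1 inverted output, U2 stuck-at-1, U2 inverted output, U3 stuck-at-0, U3 inverted output, U4 stuck-at-0, U4 inverted output, U5 stuck-at-0, U5 inverted output}.
Test 2 (in0=1, in1=0, in2=1): fault-free U0=1, U1=0, U2=0, U3=0, U4=1, U5=1 → 1; observed 0. Eliminates U1 stuck-at-1, U1 inverted output, U2 stuck-at-1, U2 inverted output, U3 stuck-at-0, U3 inverted output, U4 stuck-at-0, U4 inverted output.
Test 3 (in0=0, in1=0, in2=0): fault-free U0=0, U1=0, U2=0, U3=0, U4=0, U5=0 → 0; observed 0. Eliminates U5 inverted output.
Only U5 stuck-at-0 is consistent with every test.

U5 stuck-at-0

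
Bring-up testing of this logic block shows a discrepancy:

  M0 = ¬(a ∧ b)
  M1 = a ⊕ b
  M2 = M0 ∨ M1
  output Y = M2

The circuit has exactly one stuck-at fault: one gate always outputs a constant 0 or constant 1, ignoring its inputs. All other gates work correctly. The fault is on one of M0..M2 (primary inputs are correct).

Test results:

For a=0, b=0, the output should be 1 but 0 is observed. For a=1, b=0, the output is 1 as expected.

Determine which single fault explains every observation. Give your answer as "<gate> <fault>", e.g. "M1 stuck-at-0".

M0 stuck-at-0

Fault-free values for test 1 (a=0, b=0): M0=1, M1=0, M2=1, giving Y=1. Observed 0.
Test 1: faults giving observed 0 are {M0 stuck-at-0, M2 stuck-at-0}.
Test 2 (a=1, b=0): fault-free M0=1, M1=1, M2=1 → 1; observed 1. Eliminates M2 stuck-at-0.
Only M0 stuck-at-0 is consistent with every test.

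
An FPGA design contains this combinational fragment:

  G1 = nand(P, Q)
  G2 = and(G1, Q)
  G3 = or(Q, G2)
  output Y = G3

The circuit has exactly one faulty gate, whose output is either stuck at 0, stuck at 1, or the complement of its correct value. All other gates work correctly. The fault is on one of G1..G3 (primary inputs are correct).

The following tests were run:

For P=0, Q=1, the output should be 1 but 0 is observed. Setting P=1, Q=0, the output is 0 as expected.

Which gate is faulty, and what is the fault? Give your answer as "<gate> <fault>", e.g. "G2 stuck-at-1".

Fault-free values for test 1 (P=0, Q=1): G1=1, G2=1, G3=1, giving Y=1. Observed 0.
Test 1: faults giving observed 0 are {G3 stuck-at-0, G3 inverted output}.
Test 2 (P=1, Q=0): fault-free G1=1, G2=0, G3=0 → 0; observed 0. Eliminates G3 inverted output.
Only G3 stuck-at-0 is consistent with every test.

G3 stuck-at-0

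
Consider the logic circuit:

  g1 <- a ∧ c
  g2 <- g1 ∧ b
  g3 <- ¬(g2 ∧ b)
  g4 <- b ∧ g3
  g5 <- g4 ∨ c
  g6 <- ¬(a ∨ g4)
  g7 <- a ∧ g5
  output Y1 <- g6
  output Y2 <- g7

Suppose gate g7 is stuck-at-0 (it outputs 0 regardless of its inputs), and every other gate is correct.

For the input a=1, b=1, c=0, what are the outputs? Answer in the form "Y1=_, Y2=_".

Y1=0, Y2=0

Propagate with g7 forced: g1=0, g2=0, g3=1, g4=1, g5=1, g6=0, g7=0 [stuck-at-0].
So the outputs are Y1=0, Y2=0. (Without the fault they would be Y1=0, Y2=1.)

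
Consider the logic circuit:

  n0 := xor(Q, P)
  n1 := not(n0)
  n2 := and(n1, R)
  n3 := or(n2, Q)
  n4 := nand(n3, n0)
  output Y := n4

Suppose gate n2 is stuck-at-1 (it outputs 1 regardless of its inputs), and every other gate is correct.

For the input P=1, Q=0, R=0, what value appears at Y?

0

Propagate with n2 forced: n0=1, n1=0, n2=1 [stuck-at-1], n3=1, n4=0.
So Y = 0. (Without the fault it would be 1.)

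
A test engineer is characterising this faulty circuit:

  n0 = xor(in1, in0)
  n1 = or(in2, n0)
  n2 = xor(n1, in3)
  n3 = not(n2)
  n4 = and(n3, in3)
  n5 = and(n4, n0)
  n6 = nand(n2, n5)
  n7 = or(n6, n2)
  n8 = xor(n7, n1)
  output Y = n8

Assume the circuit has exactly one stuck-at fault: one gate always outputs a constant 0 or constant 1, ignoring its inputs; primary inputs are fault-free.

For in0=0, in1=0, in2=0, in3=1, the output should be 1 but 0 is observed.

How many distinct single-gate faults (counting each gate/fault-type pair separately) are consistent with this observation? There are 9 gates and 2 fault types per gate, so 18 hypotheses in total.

4

Fault-free: n0=0, n1=0, n2=1, n3=0, n4=0, n5=0, n6=1, n7=1, n8=1 → 1. Observed 0.
  n0: stuck-at-1 ✓; others ✗
  n1: stuck-at-1 ✓; others ✗
  n2: none of the 2 fault types match ✗
  n3: none of the 2 fault types match ✗
  n4: none of the 2 fault types match ✗
  n5: none of the 2 fault types match ✗
  n6: none of the 2 fault types match ✗
  n7: stuck-at-0 ✓; others ✗
  n8: stuck-at-0 ✓; others ✗
Consistent faults: {n0 stuck-at-1, n1 stuck-at-1, n7 stuck-at-0, n8 stuck-at-0} — 4 in all.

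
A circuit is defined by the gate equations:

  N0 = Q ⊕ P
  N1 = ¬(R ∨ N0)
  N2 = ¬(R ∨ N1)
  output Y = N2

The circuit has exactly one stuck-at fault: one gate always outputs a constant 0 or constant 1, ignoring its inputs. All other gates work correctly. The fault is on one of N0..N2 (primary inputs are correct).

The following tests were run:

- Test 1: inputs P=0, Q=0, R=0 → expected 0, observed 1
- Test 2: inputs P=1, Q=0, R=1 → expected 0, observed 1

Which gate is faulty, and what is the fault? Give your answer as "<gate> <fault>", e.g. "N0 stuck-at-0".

Fault-free values for test 1 (P=0, Q=0, R=0): N0=0, N1=1, N2=0, giving Y=0. Observed 1.
Test 1: faults giving observed 1 are {N0 stuck-at-1, N1 stuck-at-0, N2 stuck-at-1}.
Test 2 (P=1, Q=0, R=1): fault-free N0=1, N1=0, N2=0 → 0; observed 1. Eliminates N0 stuck-at-1, N1 stuck-at-0.
Only N2 stuck-at-1 is consistent with every test.

N2 stuck-at-1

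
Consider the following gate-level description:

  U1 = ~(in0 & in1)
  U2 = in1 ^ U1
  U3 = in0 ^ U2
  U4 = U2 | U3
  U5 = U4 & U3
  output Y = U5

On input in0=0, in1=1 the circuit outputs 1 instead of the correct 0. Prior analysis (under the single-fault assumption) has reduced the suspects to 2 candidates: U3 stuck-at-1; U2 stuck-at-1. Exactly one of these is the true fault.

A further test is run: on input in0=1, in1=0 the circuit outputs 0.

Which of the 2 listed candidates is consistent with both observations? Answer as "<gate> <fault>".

U2 stuck-at-1

Evaluate each candidate on input in0=1, in1=0:
  U3 stuck-at-1: U1=1, U2=1, U3=1 [stuck-at-1], U4=1, U5=1 → 1 — eliminated
  U2 stuck-at-1: U1=1, U2=1 [stuck-at-1], U3=0, U4=1, U5=0 → 0 — matches
Only U2 stuck-at-1 reproduces the observed 0.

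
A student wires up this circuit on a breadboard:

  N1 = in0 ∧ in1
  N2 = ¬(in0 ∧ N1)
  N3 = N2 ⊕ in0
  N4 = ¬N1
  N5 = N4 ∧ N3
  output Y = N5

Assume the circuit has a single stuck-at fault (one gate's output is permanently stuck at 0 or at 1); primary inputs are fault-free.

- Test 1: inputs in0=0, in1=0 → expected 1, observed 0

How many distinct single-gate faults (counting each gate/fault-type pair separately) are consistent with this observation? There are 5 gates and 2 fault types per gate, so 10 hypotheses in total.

Fault-free: N1=0, N2=1, N3=1, N4=1, N5=1 → 1. Observed 0.
  N1 stuck-at-0: output 1 ✗
  N1 stuck-at-1: output 0 ✓
  N2 stuck-at-0: output 0 ✓
  N2 stuck-at-1: output 1 ✗
  N3 stuck-at-0: output 0 ✓
  N3 stuck-at-1: output 1 ✗
  N4 stuck-at-0: output 0 ✓
  N4 stuck-at-1: output 1 ✗
  N5 stuck-at-0: output 0 ✓
  N5 stuck-at-1: output 1 ✗
Consistent faults: {N1 stuck-at-1, N2 stuck-at-0, N3 stuck-at-0, N4 stuck-at-0, N5 stuck-at-0} — 5 in all.

5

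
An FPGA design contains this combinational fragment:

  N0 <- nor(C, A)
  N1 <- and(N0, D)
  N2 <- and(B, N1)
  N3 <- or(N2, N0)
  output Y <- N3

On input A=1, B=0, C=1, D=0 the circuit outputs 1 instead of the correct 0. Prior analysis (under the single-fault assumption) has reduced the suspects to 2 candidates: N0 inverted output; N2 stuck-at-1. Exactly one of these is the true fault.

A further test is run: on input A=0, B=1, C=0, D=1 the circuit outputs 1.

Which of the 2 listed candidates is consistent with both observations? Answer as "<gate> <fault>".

N2 stuck-at-1

Evaluate each candidate on input A=0, B=1, C=0, D=1:
  N0 inverted output: N0=0 [inverted output], N1=0, N2=0, N3=0 → 0 — eliminated
  N2 stuck-at-1: N0=1, N1=1, N2=1 [stuck-at-1], N3=1 → 1 — matches
Only N2 stuck-at-1 reproduces the observed 1.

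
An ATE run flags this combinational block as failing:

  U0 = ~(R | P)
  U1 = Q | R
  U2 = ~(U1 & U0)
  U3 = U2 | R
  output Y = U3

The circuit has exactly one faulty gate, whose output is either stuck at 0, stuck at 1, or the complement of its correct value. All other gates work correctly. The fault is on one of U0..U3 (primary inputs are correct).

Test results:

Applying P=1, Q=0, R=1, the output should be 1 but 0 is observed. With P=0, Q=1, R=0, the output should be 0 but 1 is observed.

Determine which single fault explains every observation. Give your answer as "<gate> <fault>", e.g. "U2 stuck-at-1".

U3 inverted output

Fault-free values for test 1 (P=1, Q=0, R=1): U0=0, U1=1, U2=1, U3=1, giving Y=1. Observed 0.
Test 1: faults giving observed 0 are {U3 stuck-at-0, U3 inverted output}.
Test 2 (P=0, Q=1, R=0): fault-free U0=1, U1=1, U2=0, U3=0 → 0; observed 1. Eliminates U3 stuck-at-0.
Only U3 inverted output is consistent with every test.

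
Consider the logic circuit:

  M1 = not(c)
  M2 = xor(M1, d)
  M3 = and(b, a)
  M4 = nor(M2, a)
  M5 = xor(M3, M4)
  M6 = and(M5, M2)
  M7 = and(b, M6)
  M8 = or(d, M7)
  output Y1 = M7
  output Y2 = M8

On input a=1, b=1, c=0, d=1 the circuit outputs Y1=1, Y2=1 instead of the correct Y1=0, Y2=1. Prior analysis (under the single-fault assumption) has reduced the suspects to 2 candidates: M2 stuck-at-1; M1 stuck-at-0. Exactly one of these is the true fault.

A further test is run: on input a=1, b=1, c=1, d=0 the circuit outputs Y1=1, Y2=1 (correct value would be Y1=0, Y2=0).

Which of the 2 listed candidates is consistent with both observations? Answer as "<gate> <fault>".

M2 stuck-at-1

Evaluate each candidate on input a=1, b=1, c=1, d=0:
  M2 stuck-at-1: M1=0, M2=1 [stuck-at-1], M3=1, M4=0, M5=1, M6=1, M7=1, M8=1 → Y1=1, Y2=1 — matches
  M1 stuck-at-0: M1=0 [stuck-at-0], M2=0, M3=1, M4=0, M5=1, M6=0, M7=0, M8=0 → Y1=0, Y2=0 — eliminated
Only M2 stuck-at-1 reproduces the observed Y1=1, Y2=1.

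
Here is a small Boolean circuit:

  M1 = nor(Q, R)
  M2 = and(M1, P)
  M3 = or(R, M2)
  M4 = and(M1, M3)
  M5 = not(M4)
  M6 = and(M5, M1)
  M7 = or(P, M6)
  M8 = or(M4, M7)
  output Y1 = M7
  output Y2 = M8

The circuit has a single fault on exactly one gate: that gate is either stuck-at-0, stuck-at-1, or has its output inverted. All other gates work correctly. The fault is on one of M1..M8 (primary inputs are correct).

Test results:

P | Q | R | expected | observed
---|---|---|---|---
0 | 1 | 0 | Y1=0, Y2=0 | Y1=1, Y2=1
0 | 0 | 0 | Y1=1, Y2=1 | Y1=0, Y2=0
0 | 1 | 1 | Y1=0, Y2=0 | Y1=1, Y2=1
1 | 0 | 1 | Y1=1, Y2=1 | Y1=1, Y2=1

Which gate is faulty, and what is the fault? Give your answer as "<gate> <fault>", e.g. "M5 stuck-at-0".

Fault-free values for test 1 (P=0, Q=1, R=0): M1=0, M2=0, M3=0, M4=0, M5=1, M6=0, M7=0, M8=0, giving Y1=0, Y2=0. Observed Y1=1, Y2=1.
Test 1: faults giving observed Y1=1, Y2=1 are {M1 stuck-at-1, M1 inverted output, M6 stuck-at-1, M6 inverted output, M7 stuck-at-1, M7 inverted output}.
Test 2 (P=0, Q=0, R=0): fault-free M1=1, M2=0, M3=0, M4=0, M5=1, M6=1, M7=1, M8=1 → Y1=1, Y2=1; observed Y1=0, Y2=0. Eliminates M1 stuck-at-1, M6 stuck-at-1, M7 stuck-at-1.
Test 3 (P=0, Q=1, R=1): fault-free M1=0, M2=0, M3=1, M4=0, M5=1, M6=0, M7=0, M8=0 → Y1=0, Y2=0; observed Y1=1, Y2=1. Eliminates M1 inverted output.
Test 4 (P=1, Q=0, R=1): fault-free M1=0, M2=0, M3=1, M4=0, M5=1, M6=0, M7=1, M8=1 → Y1=1, Y2=1; observed Y1=1, Y2=1. Eliminates M7 inverted output.
Only M6 inverted output is consistent with every test.

M6 inverted output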